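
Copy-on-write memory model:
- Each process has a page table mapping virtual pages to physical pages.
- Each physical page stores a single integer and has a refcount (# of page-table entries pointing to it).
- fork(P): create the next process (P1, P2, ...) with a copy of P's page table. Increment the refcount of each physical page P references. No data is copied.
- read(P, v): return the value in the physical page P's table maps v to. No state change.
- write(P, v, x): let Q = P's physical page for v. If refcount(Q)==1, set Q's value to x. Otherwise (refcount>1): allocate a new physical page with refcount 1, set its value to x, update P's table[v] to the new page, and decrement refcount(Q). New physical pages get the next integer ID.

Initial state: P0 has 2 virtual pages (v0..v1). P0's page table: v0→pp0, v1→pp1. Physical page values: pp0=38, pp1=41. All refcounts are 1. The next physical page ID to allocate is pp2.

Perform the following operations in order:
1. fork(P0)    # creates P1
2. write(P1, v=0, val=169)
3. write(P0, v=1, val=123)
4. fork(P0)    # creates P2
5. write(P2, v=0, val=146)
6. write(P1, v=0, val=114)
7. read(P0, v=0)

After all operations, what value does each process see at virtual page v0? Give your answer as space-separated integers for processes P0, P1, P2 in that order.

Op 1: fork(P0) -> P1. 2 ppages; refcounts: pp0:2 pp1:2
Op 2: write(P1, v0, 169). refcount(pp0)=2>1 -> COPY to pp2. 3 ppages; refcounts: pp0:1 pp1:2 pp2:1
Op 3: write(P0, v1, 123). refcount(pp1)=2>1 -> COPY to pp3. 4 ppages; refcounts: pp0:1 pp1:1 pp2:1 pp3:1
Op 4: fork(P0) -> P2. 4 ppages; refcounts: pp0:2 pp1:1 pp2:1 pp3:2
Op 5: write(P2, v0, 146). refcount(pp0)=2>1 -> COPY to pp4. 5 ppages; refcounts: pp0:1 pp1:1 pp2:1 pp3:2 pp4:1
Op 6: write(P1, v0, 114). refcount(pp2)=1 -> write in place. 5 ppages; refcounts: pp0:1 pp1:1 pp2:1 pp3:2 pp4:1
Op 7: read(P0, v0) -> 38. No state change.
P0: v0 -> pp0 = 38
P1: v0 -> pp2 = 114
P2: v0 -> pp4 = 146

Answer: 38 114 146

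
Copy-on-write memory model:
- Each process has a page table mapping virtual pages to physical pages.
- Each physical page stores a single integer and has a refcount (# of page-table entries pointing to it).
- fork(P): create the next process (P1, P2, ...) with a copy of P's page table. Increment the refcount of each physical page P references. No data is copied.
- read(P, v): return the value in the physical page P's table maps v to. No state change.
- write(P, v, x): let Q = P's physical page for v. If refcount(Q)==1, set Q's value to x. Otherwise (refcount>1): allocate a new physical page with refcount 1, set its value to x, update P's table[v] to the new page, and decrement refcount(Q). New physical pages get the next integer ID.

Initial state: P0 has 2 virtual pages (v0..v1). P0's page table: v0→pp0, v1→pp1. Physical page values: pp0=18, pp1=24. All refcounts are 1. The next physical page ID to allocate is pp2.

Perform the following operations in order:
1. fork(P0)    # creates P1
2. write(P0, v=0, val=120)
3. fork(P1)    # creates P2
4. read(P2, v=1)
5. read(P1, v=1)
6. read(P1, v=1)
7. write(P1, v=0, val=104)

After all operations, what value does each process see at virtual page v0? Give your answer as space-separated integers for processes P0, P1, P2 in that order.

Op 1: fork(P0) -> P1. 2 ppages; refcounts: pp0:2 pp1:2
Op 2: write(P0, v0, 120). refcount(pp0)=2>1 -> COPY to pp2. 3 ppages; refcounts: pp0:1 pp1:2 pp2:1
Op 3: fork(P1) -> P2. 3 ppages; refcounts: pp0:2 pp1:3 pp2:1
Op 4: read(P2, v1) -> 24. No state change.
Op 5: read(P1, v1) -> 24. No state change.
Op 6: read(P1, v1) -> 24. No state change.
Op 7: write(P1, v0, 104). refcount(pp0)=2>1 -> COPY to pp3. 4 ppages; refcounts: pp0:1 pp1:3 pp2:1 pp3:1
P0: v0 -> pp2 = 120
P1: v0 -> pp3 = 104
P2: v0 -> pp0 = 18

Answer: 120 104 18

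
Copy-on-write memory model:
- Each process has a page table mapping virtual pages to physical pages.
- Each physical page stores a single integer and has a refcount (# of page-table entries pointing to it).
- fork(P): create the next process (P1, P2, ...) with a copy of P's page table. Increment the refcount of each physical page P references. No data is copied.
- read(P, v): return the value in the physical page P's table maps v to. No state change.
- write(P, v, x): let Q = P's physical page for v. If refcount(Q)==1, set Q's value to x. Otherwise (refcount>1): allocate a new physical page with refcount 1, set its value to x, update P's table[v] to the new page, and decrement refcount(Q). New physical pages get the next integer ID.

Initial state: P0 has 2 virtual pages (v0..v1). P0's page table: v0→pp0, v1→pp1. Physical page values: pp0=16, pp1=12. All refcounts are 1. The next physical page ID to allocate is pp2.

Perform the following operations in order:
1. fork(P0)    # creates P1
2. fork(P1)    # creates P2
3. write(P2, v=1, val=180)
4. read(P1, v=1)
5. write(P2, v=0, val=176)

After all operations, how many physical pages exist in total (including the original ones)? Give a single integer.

Op 1: fork(P0) -> P1. 2 ppages; refcounts: pp0:2 pp1:2
Op 2: fork(P1) -> P2. 2 ppages; refcounts: pp0:3 pp1:3
Op 3: write(P2, v1, 180). refcount(pp1)=3>1 -> COPY to pp2. 3 ppages; refcounts: pp0:3 pp1:2 pp2:1
Op 4: read(P1, v1) -> 12. No state change.
Op 5: write(P2, v0, 176). refcount(pp0)=3>1 -> COPY to pp3. 4 ppages; refcounts: pp0:2 pp1:2 pp2:1 pp3:1

Answer: 4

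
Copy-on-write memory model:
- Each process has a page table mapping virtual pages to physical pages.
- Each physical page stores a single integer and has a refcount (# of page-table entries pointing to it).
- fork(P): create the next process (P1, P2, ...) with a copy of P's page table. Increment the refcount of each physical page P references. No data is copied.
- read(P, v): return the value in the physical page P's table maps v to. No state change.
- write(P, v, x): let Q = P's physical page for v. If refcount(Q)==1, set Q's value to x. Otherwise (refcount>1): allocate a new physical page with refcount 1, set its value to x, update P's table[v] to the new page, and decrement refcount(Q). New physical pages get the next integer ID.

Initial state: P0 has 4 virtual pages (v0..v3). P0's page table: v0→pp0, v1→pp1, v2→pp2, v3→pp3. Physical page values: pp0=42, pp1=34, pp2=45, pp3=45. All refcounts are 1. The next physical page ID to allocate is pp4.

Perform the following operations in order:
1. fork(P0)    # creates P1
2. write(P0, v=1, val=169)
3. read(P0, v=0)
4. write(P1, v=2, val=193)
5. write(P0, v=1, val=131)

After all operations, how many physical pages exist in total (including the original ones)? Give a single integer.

Answer: 6

Derivation:
Op 1: fork(P0) -> P1. 4 ppages; refcounts: pp0:2 pp1:2 pp2:2 pp3:2
Op 2: write(P0, v1, 169). refcount(pp1)=2>1 -> COPY to pp4. 5 ppages; refcounts: pp0:2 pp1:1 pp2:2 pp3:2 pp4:1
Op 3: read(P0, v0) -> 42. No state change.
Op 4: write(P1, v2, 193). refcount(pp2)=2>1 -> COPY to pp5. 6 ppages; refcounts: pp0:2 pp1:1 pp2:1 pp3:2 pp4:1 pp5:1
Op 5: write(P0, v1, 131). refcount(pp4)=1 -> write in place. 6 ppages; refcounts: pp0:2 pp1:1 pp2:1 pp3:2 pp4:1 pp5:1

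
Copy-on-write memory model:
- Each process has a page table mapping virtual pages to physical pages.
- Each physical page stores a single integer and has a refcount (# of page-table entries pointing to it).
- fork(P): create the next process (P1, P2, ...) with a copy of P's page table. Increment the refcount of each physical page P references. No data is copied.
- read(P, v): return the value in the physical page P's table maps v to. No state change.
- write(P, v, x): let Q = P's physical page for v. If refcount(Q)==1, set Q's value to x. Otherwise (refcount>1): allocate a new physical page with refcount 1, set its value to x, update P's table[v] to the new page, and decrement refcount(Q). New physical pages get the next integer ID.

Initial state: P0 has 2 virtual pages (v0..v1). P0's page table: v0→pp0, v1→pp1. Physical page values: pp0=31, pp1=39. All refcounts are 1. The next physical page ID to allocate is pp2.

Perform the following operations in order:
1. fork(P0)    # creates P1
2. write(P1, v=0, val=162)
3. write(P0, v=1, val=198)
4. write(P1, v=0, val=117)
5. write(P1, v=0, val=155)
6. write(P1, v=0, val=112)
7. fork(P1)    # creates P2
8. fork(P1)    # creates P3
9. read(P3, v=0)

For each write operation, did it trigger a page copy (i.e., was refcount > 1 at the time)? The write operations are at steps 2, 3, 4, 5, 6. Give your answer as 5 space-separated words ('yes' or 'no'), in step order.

Op 1: fork(P0) -> P1. 2 ppages; refcounts: pp0:2 pp1:2
Op 2: write(P1, v0, 162). refcount(pp0)=2>1 -> COPY to pp2. 3 ppages; refcounts: pp0:1 pp1:2 pp2:1
Op 3: write(P0, v1, 198). refcount(pp1)=2>1 -> COPY to pp3. 4 ppages; refcounts: pp0:1 pp1:1 pp2:1 pp3:1
Op 4: write(P1, v0, 117). refcount(pp2)=1 -> write in place. 4 ppages; refcounts: pp0:1 pp1:1 pp2:1 pp3:1
Op 5: write(P1, v0, 155). refcount(pp2)=1 -> write in place. 4 ppages; refcounts: pp0:1 pp1:1 pp2:1 pp3:1
Op 6: write(P1, v0, 112). refcount(pp2)=1 -> write in place. 4 ppages; refcounts: pp0:1 pp1:1 pp2:1 pp3:1
Op 7: fork(P1) -> P2. 4 ppages; refcounts: pp0:1 pp1:2 pp2:2 pp3:1
Op 8: fork(P1) -> P3. 4 ppages; refcounts: pp0:1 pp1:3 pp2:3 pp3:1
Op 9: read(P3, v0) -> 112. No state change.

yes yes no no no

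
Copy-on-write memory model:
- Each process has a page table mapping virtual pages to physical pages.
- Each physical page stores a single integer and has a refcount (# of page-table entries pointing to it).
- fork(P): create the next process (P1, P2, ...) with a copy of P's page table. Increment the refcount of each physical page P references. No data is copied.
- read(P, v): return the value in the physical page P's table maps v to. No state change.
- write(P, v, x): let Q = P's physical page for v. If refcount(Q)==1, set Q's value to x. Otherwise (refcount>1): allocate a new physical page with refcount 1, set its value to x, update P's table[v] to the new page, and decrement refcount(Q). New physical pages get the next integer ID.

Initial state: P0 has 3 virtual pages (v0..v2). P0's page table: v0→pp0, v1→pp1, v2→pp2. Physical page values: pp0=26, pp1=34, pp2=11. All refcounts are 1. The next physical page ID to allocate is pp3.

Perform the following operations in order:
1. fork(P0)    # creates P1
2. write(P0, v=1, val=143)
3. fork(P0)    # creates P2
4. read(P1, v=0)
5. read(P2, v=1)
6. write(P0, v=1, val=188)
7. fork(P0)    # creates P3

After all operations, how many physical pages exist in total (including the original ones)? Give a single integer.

Answer: 5

Derivation:
Op 1: fork(P0) -> P1. 3 ppages; refcounts: pp0:2 pp1:2 pp2:2
Op 2: write(P0, v1, 143). refcount(pp1)=2>1 -> COPY to pp3. 4 ppages; refcounts: pp0:2 pp1:1 pp2:2 pp3:1
Op 3: fork(P0) -> P2. 4 ppages; refcounts: pp0:3 pp1:1 pp2:3 pp3:2
Op 4: read(P1, v0) -> 26. No state change.
Op 5: read(P2, v1) -> 143. No state change.
Op 6: write(P0, v1, 188). refcount(pp3)=2>1 -> COPY to pp4. 5 ppages; refcounts: pp0:3 pp1:1 pp2:3 pp3:1 pp4:1
Op 7: fork(P0) -> P3. 5 ppages; refcounts: pp0:4 pp1:1 pp2:4 pp3:1 pp4:2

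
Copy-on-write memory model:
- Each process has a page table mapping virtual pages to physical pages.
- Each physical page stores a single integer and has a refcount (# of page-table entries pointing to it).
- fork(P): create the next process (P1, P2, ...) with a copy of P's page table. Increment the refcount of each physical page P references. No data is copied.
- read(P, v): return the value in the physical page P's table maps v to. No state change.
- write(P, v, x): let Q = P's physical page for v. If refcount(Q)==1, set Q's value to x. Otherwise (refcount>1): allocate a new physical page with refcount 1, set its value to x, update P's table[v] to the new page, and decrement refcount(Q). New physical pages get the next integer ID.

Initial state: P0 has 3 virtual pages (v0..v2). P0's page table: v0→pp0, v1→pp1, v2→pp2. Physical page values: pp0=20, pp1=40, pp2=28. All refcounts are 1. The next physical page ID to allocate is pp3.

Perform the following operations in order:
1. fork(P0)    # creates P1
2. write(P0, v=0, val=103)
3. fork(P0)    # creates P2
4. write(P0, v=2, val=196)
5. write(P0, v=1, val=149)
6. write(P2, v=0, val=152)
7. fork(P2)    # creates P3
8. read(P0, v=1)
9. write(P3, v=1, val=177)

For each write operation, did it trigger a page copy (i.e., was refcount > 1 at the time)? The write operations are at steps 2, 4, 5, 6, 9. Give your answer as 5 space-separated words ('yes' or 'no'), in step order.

Op 1: fork(P0) -> P1. 3 ppages; refcounts: pp0:2 pp1:2 pp2:2
Op 2: write(P0, v0, 103). refcount(pp0)=2>1 -> COPY to pp3. 4 ppages; refcounts: pp0:1 pp1:2 pp2:2 pp3:1
Op 3: fork(P0) -> P2. 4 ppages; refcounts: pp0:1 pp1:3 pp2:3 pp3:2
Op 4: write(P0, v2, 196). refcount(pp2)=3>1 -> COPY to pp4. 5 ppages; refcounts: pp0:1 pp1:3 pp2:2 pp3:2 pp4:1
Op 5: write(P0, v1, 149). refcount(pp1)=3>1 -> COPY to pp5. 6 ppages; refcounts: pp0:1 pp1:2 pp2:2 pp3:2 pp4:1 pp5:1
Op 6: write(P2, v0, 152). refcount(pp3)=2>1 -> COPY to pp6. 7 ppages; refcounts: pp0:1 pp1:2 pp2:2 pp3:1 pp4:1 pp5:1 pp6:1
Op 7: fork(P2) -> P3. 7 ppages; refcounts: pp0:1 pp1:3 pp2:3 pp3:1 pp4:1 pp5:1 pp6:2
Op 8: read(P0, v1) -> 149. No state change.
Op 9: write(P3, v1, 177). refcount(pp1)=3>1 -> COPY to pp7. 8 ppages; refcounts: pp0:1 pp1:2 pp2:3 pp3:1 pp4:1 pp5:1 pp6:2 pp7:1

yes yes yes yes yes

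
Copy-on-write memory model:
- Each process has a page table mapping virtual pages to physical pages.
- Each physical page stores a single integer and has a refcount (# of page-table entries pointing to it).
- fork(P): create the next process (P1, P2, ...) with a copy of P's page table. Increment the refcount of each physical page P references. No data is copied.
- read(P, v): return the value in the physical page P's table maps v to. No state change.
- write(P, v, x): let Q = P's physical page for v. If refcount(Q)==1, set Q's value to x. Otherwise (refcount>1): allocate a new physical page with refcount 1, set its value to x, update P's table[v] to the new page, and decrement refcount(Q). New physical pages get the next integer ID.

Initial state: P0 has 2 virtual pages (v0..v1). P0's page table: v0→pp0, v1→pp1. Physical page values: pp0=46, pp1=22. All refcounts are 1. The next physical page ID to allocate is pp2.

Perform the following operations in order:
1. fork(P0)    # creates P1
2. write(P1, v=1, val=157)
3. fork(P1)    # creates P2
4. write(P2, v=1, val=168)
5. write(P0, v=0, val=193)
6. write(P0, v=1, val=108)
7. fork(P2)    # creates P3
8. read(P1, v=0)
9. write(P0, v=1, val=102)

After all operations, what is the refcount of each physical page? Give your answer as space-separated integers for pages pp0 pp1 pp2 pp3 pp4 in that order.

Answer: 3 1 1 2 1

Derivation:
Op 1: fork(P0) -> P1. 2 ppages; refcounts: pp0:2 pp1:2
Op 2: write(P1, v1, 157). refcount(pp1)=2>1 -> COPY to pp2. 3 ppages; refcounts: pp0:2 pp1:1 pp2:1
Op 3: fork(P1) -> P2. 3 ppages; refcounts: pp0:3 pp1:1 pp2:2
Op 4: write(P2, v1, 168). refcount(pp2)=2>1 -> COPY to pp3. 4 ppages; refcounts: pp0:3 pp1:1 pp2:1 pp3:1
Op 5: write(P0, v0, 193). refcount(pp0)=3>1 -> COPY to pp4. 5 ppages; refcounts: pp0:2 pp1:1 pp2:1 pp3:1 pp4:1
Op 6: write(P0, v1, 108). refcount(pp1)=1 -> write in place. 5 ppages; refcounts: pp0:2 pp1:1 pp2:1 pp3:1 pp4:1
Op 7: fork(P2) -> P3. 5 ppages; refcounts: pp0:3 pp1:1 pp2:1 pp3:2 pp4:1
Op 8: read(P1, v0) -> 46. No state change.
Op 9: write(P0, v1, 102). refcount(pp1)=1 -> write in place. 5 ppages; refcounts: pp0:3 pp1:1 pp2:1 pp3:2 pp4:1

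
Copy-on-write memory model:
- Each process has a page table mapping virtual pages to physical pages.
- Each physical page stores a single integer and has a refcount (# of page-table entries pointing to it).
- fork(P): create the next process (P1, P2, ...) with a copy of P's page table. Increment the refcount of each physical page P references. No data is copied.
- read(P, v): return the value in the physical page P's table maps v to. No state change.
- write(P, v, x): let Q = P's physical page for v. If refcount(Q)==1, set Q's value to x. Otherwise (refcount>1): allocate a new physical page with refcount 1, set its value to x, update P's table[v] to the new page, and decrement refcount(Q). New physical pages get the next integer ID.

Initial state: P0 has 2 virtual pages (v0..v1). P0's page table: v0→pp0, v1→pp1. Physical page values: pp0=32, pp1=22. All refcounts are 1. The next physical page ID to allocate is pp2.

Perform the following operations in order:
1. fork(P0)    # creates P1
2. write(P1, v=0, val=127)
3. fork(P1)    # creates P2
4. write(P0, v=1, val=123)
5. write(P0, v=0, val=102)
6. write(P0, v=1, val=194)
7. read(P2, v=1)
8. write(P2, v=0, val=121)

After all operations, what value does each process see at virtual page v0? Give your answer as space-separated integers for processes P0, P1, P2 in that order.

Op 1: fork(P0) -> P1. 2 ppages; refcounts: pp0:2 pp1:2
Op 2: write(P1, v0, 127). refcount(pp0)=2>1 -> COPY to pp2. 3 ppages; refcounts: pp0:1 pp1:2 pp2:1
Op 3: fork(P1) -> P2. 3 ppages; refcounts: pp0:1 pp1:3 pp2:2
Op 4: write(P0, v1, 123). refcount(pp1)=3>1 -> COPY to pp3. 4 ppages; refcounts: pp0:1 pp1:2 pp2:2 pp3:1
Op 5: write(P0, v0, 102). refcount(pp0)=1 -> write in place. 4 ppages; refcounts: pp0:1 pp1:2 pp2:2 pp3:1
Op 6: write(P0, v1, 194). refcount(pp3)=1 -> write in place. 4 ppages; refcounts: pp0:1 pp1:2 pp2:2 pp3:1
Op 7: read(P2, v1) -> 22. No state change.
Op 8: write(P2, v0, 121). refcount(pp2)=2>1 -> COPY to pp4. 5 ppages; refcounts: pp0:1 pp1:2 pp2:1 pp3:1 pp4:1
P0: v0 -> pp0 = 102
P1: v0 -> pp2 = 127
P2: v0 -> pp4 = 121

Answer: 102 127 121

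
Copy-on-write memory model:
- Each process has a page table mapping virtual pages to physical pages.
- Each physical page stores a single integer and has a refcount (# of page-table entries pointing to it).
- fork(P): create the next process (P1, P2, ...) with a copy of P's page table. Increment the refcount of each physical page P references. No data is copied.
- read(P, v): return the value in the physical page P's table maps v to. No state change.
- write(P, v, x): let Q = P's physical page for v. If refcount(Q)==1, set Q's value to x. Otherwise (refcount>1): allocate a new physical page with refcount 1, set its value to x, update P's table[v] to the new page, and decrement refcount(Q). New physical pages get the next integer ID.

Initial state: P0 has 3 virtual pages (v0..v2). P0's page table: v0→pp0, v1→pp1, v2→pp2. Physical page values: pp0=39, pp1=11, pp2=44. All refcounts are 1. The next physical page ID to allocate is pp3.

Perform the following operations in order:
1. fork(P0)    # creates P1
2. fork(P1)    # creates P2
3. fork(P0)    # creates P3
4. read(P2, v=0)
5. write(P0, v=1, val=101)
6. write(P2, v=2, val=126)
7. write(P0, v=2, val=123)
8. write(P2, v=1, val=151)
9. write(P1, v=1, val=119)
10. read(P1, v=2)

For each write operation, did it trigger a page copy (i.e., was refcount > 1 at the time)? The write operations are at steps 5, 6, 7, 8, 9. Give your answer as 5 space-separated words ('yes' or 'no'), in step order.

Op 1: fork(P0) -> P1. 3 ppages; refcounts: pp0:2 pp1:2 pp2:2
Op 2: fork(P1) -> P2. 3 ppages; refcounts: pp0:3 pp1:3 pp2:3
Op 3: fork(P0) -> P3. 3 ppages; refcounts: pp0:4 pp1:4 pp2:4
Op 4: read(P2, v0) -> 39. No state change.
Op 5: write(P0, v1, 101). refcount(pp1)=4>1 -> COPY to pp3. 4 ppages; refcounts: pp0:4 pp1:3 pp2:4 pp3:1
Op 6: write(P2, v2, 126). refcount(pp2)=4>1 -> COPY to pp4. 5 ppages; refcounts: pp0:4 pp1:3 pp2:3 pp3:1 pp4:1
Op 7: write(P0, v2, 123). refcount(pp2)=3>1 -> COPY to pp5. 6 ppages; refcounts: pp0:4 pp1:3 pp2:2 pp3:1 pp4:1 pp5:1
Op 8: write(P2, v1, 151). refcount(pp1)=3>1 -> COPY to pp6. 7 ppages; refcounts: pp0:4 pp1:2 pp2:2 pp3:1 pp4:1 pp5:1 pp6:1
Op 9: write(P1, v1, 119). refcount(pp1)=2>1 -> COPY to pp7. 8 ppages; refcounts: pp0:4 pp1:1 pp2:2 pp3:1 pp4:1 pp5:1 pp6:1 pp7:1
Op 10: read(P1, v2) -> 44. No state change.

yes yes yes yes yes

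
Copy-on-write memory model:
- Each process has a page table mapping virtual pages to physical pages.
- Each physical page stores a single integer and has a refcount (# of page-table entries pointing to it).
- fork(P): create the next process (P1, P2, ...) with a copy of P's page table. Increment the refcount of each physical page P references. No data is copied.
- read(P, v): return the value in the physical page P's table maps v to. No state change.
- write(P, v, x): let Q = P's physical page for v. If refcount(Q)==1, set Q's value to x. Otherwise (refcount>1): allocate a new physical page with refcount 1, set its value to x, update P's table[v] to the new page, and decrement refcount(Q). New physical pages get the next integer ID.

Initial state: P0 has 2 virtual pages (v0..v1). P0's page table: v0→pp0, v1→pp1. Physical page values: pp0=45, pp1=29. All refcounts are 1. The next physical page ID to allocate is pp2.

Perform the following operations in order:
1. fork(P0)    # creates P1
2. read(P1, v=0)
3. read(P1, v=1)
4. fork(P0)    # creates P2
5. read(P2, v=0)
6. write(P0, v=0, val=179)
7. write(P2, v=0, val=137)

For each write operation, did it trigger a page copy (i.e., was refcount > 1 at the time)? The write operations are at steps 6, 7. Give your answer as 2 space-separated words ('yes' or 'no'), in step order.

Op 1: fork(P0) -> P1. 2 ppages; refcounts: pp0:2 pp1:2
Op 2: read(P1, v0) -> 45. No state change.
Op 3: read(P1, v1) -> 29. No state change.
Op 4: fork(P0) -> P2. 2 ppages; refcounts: pp0:3 pp1:3
Op 5: read(P2, v0) -> 45. No state change.
Op 6: write(P0, v0, 179). refcount(pp0)=3>1 -> COPY to pp2. 3 ppages; refcounts: pp0:2 pp1:3 pp2:1
Op 7: write(P2, v0, 137). refcount(pp0)=2>1 -> COPY to pp3. 4 ppages; refcounts: pp0:1 pp1:3 pp2:1 pp3:1

yes yes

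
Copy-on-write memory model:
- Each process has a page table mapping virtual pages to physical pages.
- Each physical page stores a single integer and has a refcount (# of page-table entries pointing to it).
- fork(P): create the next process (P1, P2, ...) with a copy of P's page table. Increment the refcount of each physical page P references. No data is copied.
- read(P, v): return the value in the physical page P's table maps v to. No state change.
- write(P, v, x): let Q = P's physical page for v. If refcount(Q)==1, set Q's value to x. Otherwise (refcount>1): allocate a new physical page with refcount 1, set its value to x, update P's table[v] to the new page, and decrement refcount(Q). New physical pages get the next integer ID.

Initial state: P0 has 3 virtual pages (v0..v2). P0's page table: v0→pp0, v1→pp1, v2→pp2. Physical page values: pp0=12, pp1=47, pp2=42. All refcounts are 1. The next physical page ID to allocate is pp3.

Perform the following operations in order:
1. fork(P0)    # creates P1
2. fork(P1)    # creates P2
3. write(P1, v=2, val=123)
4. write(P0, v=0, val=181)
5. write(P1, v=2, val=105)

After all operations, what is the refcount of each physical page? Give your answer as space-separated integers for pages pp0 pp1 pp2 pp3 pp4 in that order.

Answer: 2 3 2 1 1

Derivation:
Op 1: fork(P0) -> P1. 3 ppages; refcounts: pp0:2 pp1:2 pp2:2
Op 2: fork(P1) -> P2. 3 ppages; refcounts: pp0:3 pp1:3 pp2:3
Op 3: write(P1, v2, 123). refcount(pp2)=3>1 -> COPY to pp3. 4 ppages; refcounts: pp0:3 pp1:3 pp2:2 pp3:1
Op 4: write(P0, v0, 181). refcount(pp0)=3>1 -> COPY to pp4. 5 ppages; refcounts: pp0:2 pp1:3 pp2:2 pp3:1 pp4:1
Op 5: write(P1, v2, 105). refcount(pp3)=1 -> write in place. 5 ppages; refcounts: pp0:2 pp1:3 pp2:2 pp3:1 pp4:1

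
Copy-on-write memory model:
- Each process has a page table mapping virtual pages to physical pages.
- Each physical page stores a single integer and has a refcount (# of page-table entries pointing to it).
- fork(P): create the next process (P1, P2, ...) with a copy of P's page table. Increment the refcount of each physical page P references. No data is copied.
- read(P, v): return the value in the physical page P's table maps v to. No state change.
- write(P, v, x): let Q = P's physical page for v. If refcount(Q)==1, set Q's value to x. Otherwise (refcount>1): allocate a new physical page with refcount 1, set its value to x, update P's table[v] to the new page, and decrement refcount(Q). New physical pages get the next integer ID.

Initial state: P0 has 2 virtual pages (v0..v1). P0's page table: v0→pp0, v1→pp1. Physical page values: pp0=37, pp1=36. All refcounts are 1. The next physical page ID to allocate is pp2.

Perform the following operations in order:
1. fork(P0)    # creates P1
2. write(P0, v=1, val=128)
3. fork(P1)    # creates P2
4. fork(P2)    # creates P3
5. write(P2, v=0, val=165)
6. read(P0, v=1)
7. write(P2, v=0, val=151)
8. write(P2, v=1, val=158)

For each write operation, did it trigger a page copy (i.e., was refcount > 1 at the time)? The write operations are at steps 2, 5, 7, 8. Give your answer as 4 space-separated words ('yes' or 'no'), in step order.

Op 1: fork(P0) -> P1. 2 ppages; refcounts: pp0:2 pp1:2
Op 2: write(P0, v1, 128). refcount(pp1)=2>1 -> COPY to pp2. 3 ppages; refcounts: pp0:2 pp1:1 pp2:1
Op 3: fork(P1) -> P2. 3 ppages; refcounts: pp0:3 pp1:2 pp2:1
Op 4: fork(P2) -> P3. 3 ppages; refcounts: pp0:4 pp1:3 pp2:1
Op 5: write(P2, v0, 165). refcount(pp0)=4>1 -> COPY to pp3. 4 ppages; refcounts: pp0:3 pp1:3 pp2:1 pp3:1
Op 6: read(P0, v1) -> 128. No state change.
Op 7: write(P2, v0, 151). refcount(pp3)=1 -> write in place. 4 ppages; refcounts: pp0:3 pp1:3 pp2:1 pp3:1
Op 8: write(P2, v1, 158). refcount(pp1)=3>1 -> COPY to pp4. 5 ppages; refcounts: pp0:3 pp1:2 pp2:1 pp3:1 pp4:1

yes yes no yes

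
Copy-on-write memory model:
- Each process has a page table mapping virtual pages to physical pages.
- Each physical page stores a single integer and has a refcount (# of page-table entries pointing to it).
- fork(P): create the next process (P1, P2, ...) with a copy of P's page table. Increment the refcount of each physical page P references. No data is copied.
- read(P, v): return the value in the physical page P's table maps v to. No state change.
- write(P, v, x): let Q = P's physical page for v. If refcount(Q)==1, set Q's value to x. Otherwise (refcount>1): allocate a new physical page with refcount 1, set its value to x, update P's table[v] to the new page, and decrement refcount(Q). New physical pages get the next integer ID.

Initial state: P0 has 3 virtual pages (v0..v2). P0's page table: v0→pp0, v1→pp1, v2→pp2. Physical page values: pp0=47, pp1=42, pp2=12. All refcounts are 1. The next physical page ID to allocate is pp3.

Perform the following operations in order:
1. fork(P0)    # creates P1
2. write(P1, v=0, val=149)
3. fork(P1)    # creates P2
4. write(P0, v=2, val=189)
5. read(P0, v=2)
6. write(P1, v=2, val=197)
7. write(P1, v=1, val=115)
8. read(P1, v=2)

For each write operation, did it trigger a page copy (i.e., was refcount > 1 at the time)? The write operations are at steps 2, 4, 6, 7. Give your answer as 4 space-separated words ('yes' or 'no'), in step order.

Op 1: fork(P0) -> P1. 3 ppages; refcounts: pp0:2 pp1:2 pp2:2
Op 2: write(P1, v0, 149). refcount(pp0)=2>1 -> COPY to pp3. 4 ppages; refcounts: pp0:1 pp1:2 pp2:2 pp3:1
Op 3: fork(P1) -> P2. 4 ppages; refcounts: pp0:1 pp1:3 pp2:3 pp3:2
Op 4: write(P0, v2, 189). refcount(pp2)=3>1 -> COPY to pp4. 5 ppages; refcounts: pp0:1 pp1:3 pp2:2 pp3:2 pp4:1
Op 5: read(P0, v2) -> 189. No state change.
Op 6: write(P1, v2, 197). refcount(pp2)=2>1 -> COPY to pp5. 6 ppages; refcounts: pp0:1 pp1:3 pp2:1 pp3:2 pp4:1 pp5:1
Op 7: write(P1, v1, 115). refcount(pp1)=3>1 -> COPY to pp6. 7 ppages; refcounts: pp0:1 pp1:2 pp2:1 pp3:2 pp4:1 pp5:1 pp6:1
Op 8: read(P1, v2) -> 197. No state change.

yes yes yes yes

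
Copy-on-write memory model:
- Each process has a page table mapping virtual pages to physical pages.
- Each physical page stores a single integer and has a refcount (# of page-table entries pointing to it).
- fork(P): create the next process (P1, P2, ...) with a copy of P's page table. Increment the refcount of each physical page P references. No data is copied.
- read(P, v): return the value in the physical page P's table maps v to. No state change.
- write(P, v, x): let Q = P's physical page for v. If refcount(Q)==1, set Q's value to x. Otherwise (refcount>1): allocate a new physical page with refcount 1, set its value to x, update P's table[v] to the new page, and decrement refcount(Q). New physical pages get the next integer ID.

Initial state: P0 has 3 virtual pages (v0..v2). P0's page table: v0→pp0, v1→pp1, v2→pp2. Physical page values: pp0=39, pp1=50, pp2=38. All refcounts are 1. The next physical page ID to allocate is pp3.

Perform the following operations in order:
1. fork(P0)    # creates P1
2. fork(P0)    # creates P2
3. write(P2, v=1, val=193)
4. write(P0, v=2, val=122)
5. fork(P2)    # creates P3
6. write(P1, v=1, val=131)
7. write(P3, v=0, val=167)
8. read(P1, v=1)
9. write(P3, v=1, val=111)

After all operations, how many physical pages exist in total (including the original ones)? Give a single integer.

Op 1: fork(P0) -> P1. 3 ppages; refcounts: pp0:2 pp1:2 pp2:2
Op 2: fork(P0) -> P2. 3 ppages; refcounts: pp0:3 pp1:3 pp2:3
Op 3: write(P2, v1, 193). refcount(pp1)=3>1 -> COPY to pp3. 4 ppages; refcounts: pp0:3 pp1:2 pp2:3 pp3:1
Op 4: write(P0, v2, 122). refcount(pp2)=3>1 -> COPY to pp4. 5 ppages; refcounts: pp0:3 pp1:2 pp2:2 pp3:1 pp4:1
Op 5: fork(P2) -> P3. 5 ppages; refcounts: pp0:4 pp1:2 pp2:3 pp3:2 pp4:1
Op 6: write(P1, v1, 131). refcount(pp1)=2>1 -> COPY to pp5. 6 ppages; refcounts: pp0:4 pp1:1 pp2:3 pp3:2 pp4:1 pp5:1
Op 7: write(P3, v0, 167). refcount(pp0)=4>1 -> COPY to pp6. 7 ppages; refcounts: pp0:3 pp1:1 pp2:3 pp3:2 pp4:1 pp5:1 pp6:1
Op 8: read(P1, v1) -> 131. No state change.
Op 9: write(P3, v1, 111). refcount(pp3)=2>1 -> COPY to pp7. 8 ppages; refcounts: pp0:3 pp1:1 pp2:3 pp3:1 pp4:1 pp5:1 pp6:1 pp7:1

Answer: 8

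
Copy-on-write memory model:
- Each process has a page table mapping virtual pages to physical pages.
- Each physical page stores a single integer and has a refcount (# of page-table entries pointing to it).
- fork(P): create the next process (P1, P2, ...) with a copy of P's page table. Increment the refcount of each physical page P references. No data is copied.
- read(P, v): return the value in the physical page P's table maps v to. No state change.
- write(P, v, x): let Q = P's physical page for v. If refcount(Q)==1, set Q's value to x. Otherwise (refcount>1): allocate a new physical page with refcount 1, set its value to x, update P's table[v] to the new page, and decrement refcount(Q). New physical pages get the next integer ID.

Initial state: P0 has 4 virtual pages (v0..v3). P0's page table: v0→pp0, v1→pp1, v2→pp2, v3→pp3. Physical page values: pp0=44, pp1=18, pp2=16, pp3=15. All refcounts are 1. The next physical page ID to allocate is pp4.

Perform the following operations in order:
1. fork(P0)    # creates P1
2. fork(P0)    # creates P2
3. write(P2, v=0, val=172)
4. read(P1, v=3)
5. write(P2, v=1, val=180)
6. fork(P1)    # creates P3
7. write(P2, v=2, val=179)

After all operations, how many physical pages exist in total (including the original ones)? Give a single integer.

Answer: 7

Derivation:
Op 1: fork(P0) -> P1. 4 ppages; refcounts: pp0:2 pp1:2 pp2:2 pp3:2
Op 2: fork(P0) -> P2. 4 ppages; refcounts: pp0:3 pp1:3 pp2:3 pp3:3
Op 3: write(P2, v0, 172). refcount(pp0)=3>1 -> COPY to pp4. 5 ppages; refcounts: pp0:2 pp1:3 pp2:3 pp3:3 pp4:1
Op 4: read(P1, v3) -> 15. No state change.
Op 5: write(P2, v1, 180). refcount(pp1)=3>1 -> COPY to pp5. 6 ppages; refcounts: pp0:2 pp1:2 pp2:3 pp3:3 pp4:1 pp5:1
Op 6: fork(P1) -> P3. 6 ppages; refcounts: pp0:3 pp1:3 pp2:4 pp3:4 pp4:1 pp5:1
Op 7: write(P2, v2, 179). refcount(pp2)=4>1 -> COPY to pp6. 7 ppages; refcounts: pp0:3 pp1:3 pp2:3 pp3:4 pp4:1 pp5:1 pp6:1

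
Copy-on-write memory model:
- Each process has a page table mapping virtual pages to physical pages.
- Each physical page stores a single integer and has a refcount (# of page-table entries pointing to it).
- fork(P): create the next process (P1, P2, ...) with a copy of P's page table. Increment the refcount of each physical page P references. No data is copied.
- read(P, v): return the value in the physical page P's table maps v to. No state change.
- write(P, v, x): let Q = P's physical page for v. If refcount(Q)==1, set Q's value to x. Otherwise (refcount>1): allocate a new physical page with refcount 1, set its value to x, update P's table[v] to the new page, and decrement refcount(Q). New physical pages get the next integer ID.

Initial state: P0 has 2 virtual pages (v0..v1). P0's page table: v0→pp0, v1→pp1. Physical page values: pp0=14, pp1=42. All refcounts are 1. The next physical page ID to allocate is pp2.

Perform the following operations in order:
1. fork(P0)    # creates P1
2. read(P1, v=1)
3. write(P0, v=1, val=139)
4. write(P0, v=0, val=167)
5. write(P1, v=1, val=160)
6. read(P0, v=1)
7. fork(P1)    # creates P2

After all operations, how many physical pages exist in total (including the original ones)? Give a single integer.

Op 1: fork(P0) -> P1. 2 ppages; refcounts: pp0:2 pp1:2
Op 2: read(P1, v1) -> 42. No state change.
Op 3: write(P0, v1, 139). refcount(pp1)=2>1 -> COPY to pp2. 3 ppages; refcounts: pp0:2 pp1:1 pp2:1
Op 4: write(P0, v0, 167). refcount(pp0)=2>1 -> COPY to pp3. 4 ppages; refcounts: pp0:1 pp1:1 pp2:1 pp3:1
Op 5: write(P1, v1, 160). refcount(pp1)=1 -> write in place. 4 ppages; refcounts: pp0:1 pp1:1 pp2:1 pp3:1
Op 6: read(P0, v1) -> 139. No state change.
Op 7: fork(P1) -> P2. 4 ppages; refcounts: pp0:2 pp1:2 pp2:1 pp3:1

Answer: 4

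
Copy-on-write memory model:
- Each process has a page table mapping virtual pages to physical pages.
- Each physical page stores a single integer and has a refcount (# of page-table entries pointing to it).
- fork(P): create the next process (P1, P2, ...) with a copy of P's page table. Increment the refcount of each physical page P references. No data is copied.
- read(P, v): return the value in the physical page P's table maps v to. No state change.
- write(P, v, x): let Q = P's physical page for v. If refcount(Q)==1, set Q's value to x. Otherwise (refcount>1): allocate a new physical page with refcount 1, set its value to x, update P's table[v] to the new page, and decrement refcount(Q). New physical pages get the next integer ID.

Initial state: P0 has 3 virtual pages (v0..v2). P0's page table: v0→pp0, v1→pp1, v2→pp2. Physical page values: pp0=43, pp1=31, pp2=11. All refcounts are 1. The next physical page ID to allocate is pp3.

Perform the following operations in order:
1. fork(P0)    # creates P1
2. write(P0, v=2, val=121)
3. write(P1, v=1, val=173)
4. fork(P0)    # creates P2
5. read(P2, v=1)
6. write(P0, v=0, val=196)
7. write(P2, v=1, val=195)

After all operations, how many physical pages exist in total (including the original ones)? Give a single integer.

Op 1: fork(P0) -> P1. 3 ppages; refcounts: pp0:2 pp1:2 pp2:2
Op 2: write(P0, v2, 121). refcount(pp2)=2>1 -> COPY to pp3. 4 ppages; refcounts: pp0:2 pp1:2 pp2:1 pp3:1
Op 3: write(P1, v1, 173). refcount(pp1)=2>1 -> COPY to pp4. 5 ppages; refcounts: pp0:2 pp1:1 pp2:1 pp3:1 pp4:1
Op 4: fork(P0) -> P2. 5 ppages; refcounts: pp0:3 pp1:2 pp2:1 pp3:2 pp4:1
Op 5: read(P2, v1) -> 31. No state change.
Op 6: write(P0, v0, 196). refcount(pp0)=3>1 -> COPY to pp5. 6 ppages; refcounts: pp0:2 pp1:2 pp2:1 pp3:2 pp4:1 pp5:1
Op 7: write(P2, v1, 195). refcount(pp1)=2>1 -> COPY to pp6. 7 ppages; refcounts: pp0:2 pp1:1 pp2:1 pp3:2 pp4:1 pp5:1 pp6:1

Answer: 7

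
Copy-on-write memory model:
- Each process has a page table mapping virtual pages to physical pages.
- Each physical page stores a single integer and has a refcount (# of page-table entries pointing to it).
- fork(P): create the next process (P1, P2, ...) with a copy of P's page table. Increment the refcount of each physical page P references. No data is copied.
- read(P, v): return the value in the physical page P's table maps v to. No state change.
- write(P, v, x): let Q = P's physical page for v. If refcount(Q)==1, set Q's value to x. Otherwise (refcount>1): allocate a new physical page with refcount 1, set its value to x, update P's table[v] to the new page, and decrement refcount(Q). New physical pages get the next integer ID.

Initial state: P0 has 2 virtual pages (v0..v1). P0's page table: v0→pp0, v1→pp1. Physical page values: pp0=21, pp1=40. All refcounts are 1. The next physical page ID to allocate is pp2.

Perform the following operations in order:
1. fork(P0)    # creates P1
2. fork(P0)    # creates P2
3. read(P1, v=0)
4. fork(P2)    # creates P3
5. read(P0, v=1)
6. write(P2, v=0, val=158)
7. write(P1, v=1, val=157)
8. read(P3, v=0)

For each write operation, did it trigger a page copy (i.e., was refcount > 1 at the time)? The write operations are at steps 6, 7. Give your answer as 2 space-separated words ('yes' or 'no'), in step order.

Op 1: fork(P0) -> P1. 2 ppages; refcounts: pp0:2 pp1:2
Op 2: fork(P0) -> P2. 2 ppages; refcounts: pp0:3 pp1:3
Op 3: read(P1, v0) -> 21. No state change.
Op 4: fork(P2) -> P3. 2 ppages; refcounts: pp0:4 pp1:4
Op 5: read(P0, v1) -> 40. No state change.
Op 6: write(P2, v0, 158). refcount(pp0)=4>1 -> COPY to pp2. 3 ppages; refcounts: pp0:3 pp1:4 pp2:1
Op 7: write(P1, v1, 157). refcount(pp1)=4>1 -> COPY to pp3. 4 ppages; refcounts: pp0:3 pp1:3 pp2:1 pp3:1
Op 8: read(P3, v0) -> 21. No state change.

yes yes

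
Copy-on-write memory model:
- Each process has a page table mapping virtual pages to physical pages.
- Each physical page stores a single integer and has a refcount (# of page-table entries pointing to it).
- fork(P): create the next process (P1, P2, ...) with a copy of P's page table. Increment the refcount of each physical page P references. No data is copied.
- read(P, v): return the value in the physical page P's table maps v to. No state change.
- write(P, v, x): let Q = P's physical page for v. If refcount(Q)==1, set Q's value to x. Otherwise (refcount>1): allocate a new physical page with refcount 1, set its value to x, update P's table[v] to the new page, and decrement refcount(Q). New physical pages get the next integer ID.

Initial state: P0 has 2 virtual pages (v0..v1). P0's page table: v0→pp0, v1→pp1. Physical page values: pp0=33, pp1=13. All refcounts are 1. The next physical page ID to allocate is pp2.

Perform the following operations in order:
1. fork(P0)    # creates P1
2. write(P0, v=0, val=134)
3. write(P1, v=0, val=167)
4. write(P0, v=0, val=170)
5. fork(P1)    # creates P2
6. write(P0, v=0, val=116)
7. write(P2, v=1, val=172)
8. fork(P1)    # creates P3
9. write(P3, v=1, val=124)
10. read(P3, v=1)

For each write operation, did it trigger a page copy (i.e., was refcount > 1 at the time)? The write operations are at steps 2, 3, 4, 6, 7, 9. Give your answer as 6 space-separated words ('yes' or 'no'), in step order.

Op 1: fork(P0) -> P1. 2 ppages; refcounts: pp0:2 pp1:2
Op 2: write(P0, v0, 134). refcount(pp0)=2>1 -> COPY to pp2. 3 ppages; refcounts: pp0:1 pp1:2 pp2:1
Op 3: write(P1, v0, 167). refcount(pp0)=1 -> write in place. 3 ppages; refcounts: pp0:1 pp1:2 pp2:1
Op 4: write(P0, v0, 170). refcount(pp2)=1 -> write in place. 3 ppages; refcounts: pp0:1 pp1:2 pp2:1
Op 5: fork(P1) -> P2. 3 ppages; refcounts: pp0:2 pp1:3 pp2:1
Op 6: write(P0, v0, 116). refcount(pp2)=1 -> write in place. 3 ppages; refcounts: pp0:2 pp1:3 pp2:1
Op 7: write(P2, v1, 172). refcount(pp1)=3>1 -> COPY to pp3. 4 ppages; refcounts: pp0:2 pp1:2 pp2:1 pp3:1
Op 8: fork(P1) -> P3. 4 ppages; refcounts: pp0:3 pp1:3 pp2:1 pp3:1
Op 9: write(P3, v1, 124). refcount(pp1)=3>1 -> COPY to pp4. 5 ppages; refcounts: pp0:3 pp1:2 pp2:1 pp3:1 pp4:1
Op 10: read(P3, v1) -> 124. No state change.

yes no no no yes yes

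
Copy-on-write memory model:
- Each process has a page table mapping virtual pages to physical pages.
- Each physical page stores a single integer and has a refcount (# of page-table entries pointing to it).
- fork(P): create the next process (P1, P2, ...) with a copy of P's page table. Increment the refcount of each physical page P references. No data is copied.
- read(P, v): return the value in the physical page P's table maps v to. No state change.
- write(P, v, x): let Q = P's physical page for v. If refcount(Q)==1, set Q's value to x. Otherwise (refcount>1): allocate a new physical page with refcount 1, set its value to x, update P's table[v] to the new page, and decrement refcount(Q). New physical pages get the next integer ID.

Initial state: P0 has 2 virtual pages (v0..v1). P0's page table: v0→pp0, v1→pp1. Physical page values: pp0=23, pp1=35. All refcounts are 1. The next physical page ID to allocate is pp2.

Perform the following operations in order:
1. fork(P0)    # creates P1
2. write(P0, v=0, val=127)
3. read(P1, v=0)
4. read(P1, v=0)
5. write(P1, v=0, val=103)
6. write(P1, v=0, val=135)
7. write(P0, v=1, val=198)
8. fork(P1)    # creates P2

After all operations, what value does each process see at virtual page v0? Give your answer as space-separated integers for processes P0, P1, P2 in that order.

Op 1: fork(P0) -> P1. 2 ppages; refcounts: pp0:2 pp1:2
Op 2: write(P0, v0, 127). refcount(pp0)=2>1 -> COPY to pp2. 3 ppages; refcounts: pp0:1 pp1:2 pp2:1
Op 3: read(P1, v0) -> 23. No state change.
Op 4: read(P1, v0) -> 23. No state change.
Op 5: write(P1, v0, 103). refcount(pp0)=1 -> write in place. 3 ppages; refcounts: pp0:1 pp1:2 pp2:1
Op 6: write(P1, v0, 135). refcount(pp0)=1 -> write in place. 3 ppages; refcounts: pp0:1 pp1:2 pp2:1
Op 7: write(P0, v1, 198). refcount(pp1)=2>1 -> COPY to pp3. 4 ppages; refcounts: pp0:1 pp1:1 pp2:1 pp3:1
Op 8: fork(P1) -> P2. 4 ppages; refcounts: pp0:2 pp1:2 pp2:1 pp3:1
P0: v0 -> pp2 = 127
P1: v0 -> pp0 = 135
P2: v0 -> pp0 = 135

Answer: 127 135 135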